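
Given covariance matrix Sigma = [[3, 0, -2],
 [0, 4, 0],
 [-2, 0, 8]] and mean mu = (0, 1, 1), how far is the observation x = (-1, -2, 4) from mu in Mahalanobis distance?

Step 1 — centre the observation: (x - mu) = (-1, -3, 3).

Step 2 — invert Sigma (cofactor / det for 3×3, or solve directly):
  Sigma^{-1} = [[0.4, 0, 0.1],
 [0, 0.25, 0],
 [0.1, 0, 0.15]].

Step 3 — form the quadratic (x - mu)^T · Sigma^{-1} · (x - mu):
  Sigma^{-1} · (x - mu) = (-0.1, -0.75, 0.35).
  (x - mu)^T · [Sigma^{-1} · (x - mu)] = (-1)·(-0.1) + (-3)·(-0.75) + (3)·(0.35) = 3.4.

Step 4 — take square root: d = √(3.4) ≈ 1.8439.

d(x, mu) = √(3.4) ≈ 1.8439


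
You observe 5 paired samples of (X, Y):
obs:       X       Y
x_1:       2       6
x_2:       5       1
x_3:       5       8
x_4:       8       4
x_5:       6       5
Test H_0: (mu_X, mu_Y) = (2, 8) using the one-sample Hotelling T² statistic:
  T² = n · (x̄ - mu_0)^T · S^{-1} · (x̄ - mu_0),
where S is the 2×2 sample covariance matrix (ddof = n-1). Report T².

Step 1 — sample mean vector:
  mean(X) = (2 + 5 + 5 + 8 + 6) / 5 = 26/5 = 5.2
  mean(Y) = (6 + 1 + 8 + 4 + 5) / 5 = 24/5 = 4.8
  x̄ = (5.2, 4.8),  deviation x̄ - mu_0 = (5.2, 4.8) - (2, 8) = (3.2, -3.2).

Step 2 — sample covariance matrix, S[i,j] = (1/(n-1)) · Σ_k (x_{k,i} - mean_i) · (x_{k,j} - mean_j), divisor n-1 = 4:
  S[X,X] = ((-3.2)·(-3.2) + (-0.2)·(-0.2) + (-0.2)·(-0.2) + (2.8)·(2.8) + (0.8)·(0.8)) / 4 = 18.8/4 = 4.7
  S[X,Y] = ((-3.2)·(1.2) + (-0.2)·(-3.8) + (-0.2)·(3.2) + (2.8)·(-0.8) + (0.8)·(0.2)) / 4 = -5.8/4 = -1.45
  S[Y,Y] = ((1.2)·(1.2) + (-3.8)·(-3.8) + (3.2)·(3.2) + (-0.8)·(-0.8) + (0.2)·(0.2)) / 4 = 26.8/4 = 6.7
  S = [[4.7, -1.45],
 [-1.45, 6.7]].

Step 3 — invert S. det(S) = 4.7·6.7 - (-1.45)² = 29.3875.
  S^{-1} = (1/det) · [[d, -b], [-b, a]] = [[0.228, 0.0493],
 [0.0493, 0.1599]].

Step 4 — quadratic form (x̄ - mu_0)^T · S^{-1} · (x̄ - mu_0):
  S^{-1} · (x̄ - mu_0) = (0.5717, -0.3539),
  (x̄ - mu_0)^T · [...] = (3.2)·(0.5717) + (-3.2)·(-0.3539) = 2.9618.

Step 5 — scale by n: T² = 5 · 2.9618 = 14.809.

T² ≈ 14.809


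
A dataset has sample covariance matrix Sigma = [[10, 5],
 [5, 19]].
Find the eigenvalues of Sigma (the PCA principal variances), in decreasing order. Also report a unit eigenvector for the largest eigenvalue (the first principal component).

Step 1 — characteristic polynomial of 2×2 Sigma:
  det(Sigma - λI) = λ² - trace · λ + det = 0.
  trace = 10 + 19 = 29, det = 10·19 - (5)² = 165.
Step 2 — discriminant:
  Δ = trace² - 4·det = 841 - 660 = 181.
Step 3 — eigenvalues:
  λ = (trace ± √Δ)/2 = (29 ± 13.4536)/2,
  λ_1 = 21.2268,  λ_2 = 7.7732.

Step 4 — unit eigenvector for λ_1: solve (Sigma - λ_1 I)v = 0. First row:
  (10 - 21.2268)·v_x + (5)·v_y = 0, i.e. (-11.2268)·v_x + (5)·v_y = 0,
  so v ∝ (b, λ_1 - a) = (5, 11.2268) = u.
  ||u|| = √((5)² + (11.2268)²) = √(151.0413) ≈ 12.2899,
  v_1 = u/||u|| ≈ (0.4068, 0.9135) (||v_1|| = 1).

λ_1 = 21.2268,  λ_2 = 7.7732;  v_1 ≈ (0.4068, 0.9135)


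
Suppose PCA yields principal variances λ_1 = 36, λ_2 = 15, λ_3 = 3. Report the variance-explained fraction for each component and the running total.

Step 1 — total variance = trace(Sigma) = Σ λ_i = 36 + 15 + 3 = 54.

Step 2 — fraction explained by component i = λ_i / Σ λ:
  PC1: 36/54 = 0.6667
  PC2: 15/54 = 0.2778
  PC3: 3/54 = 0.0556

Step 3 — cumulative fraction after k components = (λ_1 + ... + λ_k) / Σ λ:
  k = 1: 36/54 = 0.6667
  k = 2: (36 + 15)/54 = 51/54 = 0.9444
  k = 3: (36 + 15 + 3)/54 = 54/54 = 1

Summary (fraction, with percent):

explained: PC1 0.6667 (66.67%), PC2 0.2778 (27.78%), PC3 0.0556 (5.56%);  cumulative: 0.6667, 0.9444, 1


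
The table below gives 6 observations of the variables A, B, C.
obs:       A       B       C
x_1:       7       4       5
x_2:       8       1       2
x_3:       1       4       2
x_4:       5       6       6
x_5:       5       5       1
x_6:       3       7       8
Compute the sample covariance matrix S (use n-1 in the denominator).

Step 1 — column means:
  mean(A) = (7 + 8 + 1 + 5 + 5 + 3) / 6 = 29/6 = 4.8333
  mean(B) = (4 + 1 + 4 + 6 + 5 + 7) / 6 = 27/6 = 4.5
  mean(C) = (5 + 2 + 2 + 6 + 1 + 8) / 6 = 24/6 = 4

Step 2 — sample covariance S[i,j] = (1/(n-1)) · Σ_k (x_{k,i} - mean_i) · (x_{k,j} - mean_j), with n-1 = 5.
  S[A,A] = ((2.1667)·(2.1667) + (3.1667)·(3.1667) + (-3.8333)·(-3.8333) + (0.1667)·(0.1667) + (0.1667)·(0.1667) + (-1.8333)·(-1.8333)) / 5 = 32.8333/5 = 6.5667
  S[A,B] = ((2.1667)·(-0.5) + (3.1667)·(-3.5) + (-3.8333)·(-0.5) + (0.1667)·(1.5) + (0.1667)·(0.5) + (-1.8333)·(2.5)) / 5 = -14.5/5 = -2.9
  S[A,C] = ((2.1667)·(1) + (3.1667)·(-2) + (-3.8333)·(-2) + (0.1667)·(2) + (0.1667)·(-3) + (-1.8333)·(4)) / 5 = -4/5 = -0.8
  S[B,B] = ((-0.5)·(-0.5) + (-3.5)·(-3.5) + (-0.5)·(-0.5) + (1.5)·(1.5) + (0.5)·(0.5) + (2.5)·(2.5)) / 5 = 21.5/5 = 4.3
  S[B,C] = ((-0.5)·(1) + (-3.5)·(-2) + (-0.5)·(-2) + (1.5)·(2) + (0.5)·(-3) + (2.5)·(4)) / 5 = 19/5 = 3.8
  S[C,C] = ((1)·(1) + (-2)·(-2) + (-2)·(-2) + (2)·(2) + (-3)·(-3) + (4)·(4)) / 5 = 38/5 = 7.6

S is symmetric (S[j,i] = S[i,j]). Assembling:

S = [[6.5667, -2.9, -0.8],
 [-2.9, 4.3, 3.8],
 [-0.8, 3.8, 7.6]]


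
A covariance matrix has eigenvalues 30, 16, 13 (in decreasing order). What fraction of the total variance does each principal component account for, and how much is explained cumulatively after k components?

Step 1 — total variance = trace(Sigma) = Σ λ_i = 30 + 16 + 13 = 59.

Step 2 — fraction explained by component i = λ_i / Σ λ:
  PC1: 30/59 = 0.5085
  PC2: 16/59 = 0.2712
  PC3: 13/59 = 0.2203

Step 3 — cumulative fraction after k components = (λ_1 + ... + λ_k) / Σ λ:
  k = 1: 30/59 = 0.5085
  k = 2: (30 + 16)/59 = 46/59 = 0.7797
  k = 3: (30 + 16 + 13)/59 = 59/59 = 1

Summary (fraction, with percent):

explained: PC1 0.5085 (50.85%), PC2 0.2712 (27.12%), PC3 0.2203 (22.03%);  cumulative: 0.5085, 0.7797, 1


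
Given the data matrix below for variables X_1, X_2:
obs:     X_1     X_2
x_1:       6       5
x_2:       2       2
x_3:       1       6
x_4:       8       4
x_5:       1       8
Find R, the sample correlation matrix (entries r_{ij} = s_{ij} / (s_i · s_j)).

Step 1 — column means:
  mean(X_1) = (6 + 2 + 1 + 8 + 1) / 5 = 18/5 = 3.6
  mean(X_2) = (5 + 2 + 6 + 4 + 8) / 5 = 25/5 = 5

Step 2 — sample variances and covariances s[i,j] = (1/(n-1)) · Σ_k (x_{k,i} - mean_i) · (x_{k,j} - mean_j), with n-1 = 4:
  s[X_1,X_1] = ((2.4)·(2.4) + (-1.6)·(-1.6) + (-2.6)·(-2.6) + (4.4)·(4.4) + (-2.6)·(-2.6)) / 4 = 41.2/4 = 10.3
  s[X_1,X_2] = ((2.4)·(0) + (-1.6)·(-3) + (-2.6)·(1) + (4.4)·(-1) + (-2.6)·(3)) / 4 = -10/4 = -2.5
  s[X_2,X_2] = ((0)·(0) + (-3)·(-3) + (1)·(1) + (-1)·(-1) + (3)·(3)) / 4 = 20/4 = 5
  Sample standard deviations s_i = √(s[i,i]):
  s(X_1) = √(10.3) = 3.2094
  s(X_2) = √(5) = 2.2361

Step 3 — r_{ij} = s_{ij} / (s_i · s_j):
  r[X_1,X_1] = 1 (diagonal).
  r[X_1,X_2] = -2.5 / (3.2094 · 2.2361) = -2.5 / 7.1764 = -0.3484
  r[X_2,X_2] = 1 (diagonal).

R is symmetric with unit diagonal. Assembling:

R = [[1, -0.3484],
 [-0.3484, 1]]


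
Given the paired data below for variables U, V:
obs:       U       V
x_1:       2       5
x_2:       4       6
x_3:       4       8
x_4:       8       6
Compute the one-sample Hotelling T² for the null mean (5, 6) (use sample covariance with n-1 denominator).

Step 1 — sample mean vector:
  mean(U) = (2 + 4 + 4 + 8) / 4 = 18/4 = 4.5
  mean(V) = (5 + 6 + 8 + 6) / 4 = 25/4 = 6.25
  x̄ = (4.5, 6.25),  deviation x̄ - mu_0 = (4.5, 6.25) - (5, 6) = (-0.5, 0.25).

Step 2 — sample covariance matrix, S[i,j] = (1/(n-1)) · Σ_k (x_{k,i} - mean_i) · (x_{k,j} - mean_j), divisor n-1 = 3:
  S[U,U] = ((-2.5)·(-2.5) + (-0.5)·(-0.5) + (-0.5)·(-0.5) + (3.5)·(3.5)) / 3 = 19/3 = 6.3333
  S[U,V] = ((-2.5)·(-1.25) + (-0.5)·(-0.25) + (-0.5)·(1.75) + (3.5)·(-0.25)) / 3 = 1.5/3 = 0.5
  S[V,V] = ((-1.25)·(-1.25) + (-0.25)·(-0.25) + (1.75)·(1.75) + (-0.25)·(-0.25)) / 3 = 4.75/3 = 1.5833
  S = [[6.3333, 0.5],
 [0.5, 1.5833]].

Step 3 — invert S. det(S) = 6.3333·1.5833 - (0.5)² = 9.7778.
  S^{-1} = (1/det) · [[d, -b], [-b, a]] = [[0.1619, -0.0511],
 [-0.0511, 0.6477]].

Step 4 — quadratic form (x̄ - mu_0)^T · S^{-1} · (x̄ - mu_0):
  S^{-1} · (x̄ - mu_0) = (-0.0938, 0.1875),
  (x̄ - mu_0)^T · [...] = (-0.5)·(-0.0938) + (0.25)·(0.1875) = 0.0938.

Step 5 — scale by n: T² = 4 · 0.0938 = 0.375.

T² ≈ 0.375


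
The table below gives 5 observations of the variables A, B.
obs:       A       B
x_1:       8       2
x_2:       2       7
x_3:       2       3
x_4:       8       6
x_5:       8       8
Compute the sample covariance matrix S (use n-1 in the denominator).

Step 1 — column means:
  mean(A) = (8 + 2 + 2 + 8 + 8) / 5 = 28/5 = 5.6
  mean(B) = (2 + 7 + 3 + 6 + 8) / 5 = 26/5 = 5.2

Step 2 — sample covariance S[i,j] = (1/(n-1)) · Σ_k (x_{k,i} - mean_i) · (x_{k,j} - mean_j), with n-1 = 4.
  S[A,A] = ((2.4)·(2.4) + (-3.6)·(-3.6) + (-3.6)·(-3.6) + (2.4)·(2.4) + (2.4)·(2.4)) / 4 = 43.2/4 = 10.8
  S[A,B] = ((2.4)·(-3.2) + (-3.6)·(1.8) + (-3.6)·(-2.2) + (2.4)·(0.8) + (2.4)·(2.8)) / 4 = 2.4/4 = 0.6
  S[B,B] = ((-3.2)·(-3.2) + (1.8)·(1.8) + (-2.2)·(-2.2) + (0.8)·(0.8) + (2.8)·(2.8)) / 4 = 26.8/4 = 6.7

S is symmetric (S[j,i] = S[i,j]). Assembling:

S = [[10.8, 0.6],
 [0.6, 6.7]]


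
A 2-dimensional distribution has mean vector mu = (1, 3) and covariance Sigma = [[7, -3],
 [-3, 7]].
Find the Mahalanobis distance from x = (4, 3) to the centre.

Step 1 — centre the observation: (x - mu) = (3, 0).

Step 2 — invert Sigma. det(Sigma) = 7·7 - (-3)² = 40.
  Sigma^{-1} = (1/det) · [[d, -b], [-b, a]] = [[0.175, 0.075],
 [0.075, 0.175]].

Step 3 — form the quadratic (x - mu)^T · Sigma^{-1} · (x - mu):
  Sigma^{-1} · (x - mu) = (0.525, 0.225).
  (x - mu)^T · [Sigma^{-1} · (x - mu)] = (3)·(0.525) + (0)·(0.225) = 1.575.

Step 4 — take square root: d = √(1.575) ≈ 1.255.

d(x, mu) = √(1.575) ≈ 1.255


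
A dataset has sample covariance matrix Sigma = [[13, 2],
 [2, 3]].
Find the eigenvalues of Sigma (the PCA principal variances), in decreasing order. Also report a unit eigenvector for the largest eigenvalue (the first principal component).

Step 1 — characteristic polynomial of 2×2 Sigma:
  det(Sigma - λI) = λ² - trace · λ + det = 0.
  trace = 13 + 3 = 16, det = 13·3 - (2)² = 35.
Step 2 — discriminant:
  Δ = trace² - 4·det = 256 - 140 = 116.
Step 3 — eigenvalues:
  λ = (trace ± √Δ)/2 = (16 ± 10.7703)/2,
  λ_1 = 13.3852,  λ_2 = 2.6148.

Step 4 — unit eigenvector for λ_1: solve (Sigma - λ_1 I)v = 0. First row:
  (13 - 13.3852)·v_x + (2)·v_y = 0, i.e. (-0.3852)·v_x + (2)·v_y = 0,
  so v ∝ (b, λ_1 - a) = (2, 0.3852) = u.
  ||u|| = √((2)² + (0.3852)²) = √(4.1484) ≈ 2.0368,
  v_1 = u/||u|| ≈ (0.982, 0.1891) (||v_1|| = 1).

λ_1 = 13.3852,  λ_2 = 2.6148;  v_1 ≈ (0.982, 0.1891)


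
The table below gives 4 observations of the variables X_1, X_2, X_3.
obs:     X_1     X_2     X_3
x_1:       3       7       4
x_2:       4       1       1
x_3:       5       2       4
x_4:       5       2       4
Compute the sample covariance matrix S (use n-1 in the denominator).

Step 1 — column means:
  mean(X_1) = (3 + 4 + 5 + 5) / 4 = 17/4 = 4.25
  mean(X_2) = (7 + 1 + 2 + 2) / 4 = 12/4 = 3
  mean(X_3) = (4 + 1 + 4 + 4) / 4 = 13/4 = 3.25

Step 2 — sample covariance S[i,j] = (1/(n-1)) · Σ_k (x_{k,i} - mean_i) · (x_{k,j} - mean_j), with n-1 = 3.
  S[X_1,X_1] = ((-1.25)·(-1.25) + (-0.25)·(-0.25) + (0.75)·(0.75) + (0.75)·(0.75)) / 3 = 2.75/3 = 0.9167
  S[X_1,X_2] = ((-1.25)·(4) + (-0.25)·(-2) + (0.75)·(-1) + (0.75)·(-1)) / 3 = -6/3 = -2
  S[X_1,X_3] = ((-1.25)·(0.75) + (-0.25)·(-2.25) + (0.75)·(0.75) + (0.75)·(0.75)) / 3 = 0.75/3 = 0.25
  S[X_2,X_2] = ((4)·(4) + (-2)·(-2) + (-1)·(-1) + (-1)·(-1)) / 3 = 22/3 = 7.3333
  S[X_2,X_3] = ((4)·(0.75) + (-2)·(-2.25) + (-1)·(0.75) + (-1)·(0.75)) / 3 = 6/3 = 2
  S[X_3,X_3] = ((0.75)·(0.75) + (-2.25)·(-2.25) + (0.75)·(0.75) + (0.75)·(0.75)) / 3 = 6.75/3 = 2.25

S is symmetric (S[j,i] = S[i,j]). Assembling:

S = [[0.9167, -2, 0.25],
 [-2, 7.3333, 2],
 [0.25, 2, 2.25]]


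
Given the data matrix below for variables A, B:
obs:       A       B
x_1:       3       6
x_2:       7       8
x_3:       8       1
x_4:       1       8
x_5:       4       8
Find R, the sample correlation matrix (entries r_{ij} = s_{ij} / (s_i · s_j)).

Step 1 — column means:
  mean(A) = (3 + 7 + 8 + 1 + 4) / 5 = 23/5 = 4.6
  mean(B) = (6 + 8 + 1 + 8 + 8) / 5 = 31/5 = 6.2

Step 2 — sample variances and covariances s[i,j] = (1/(n-1)) · Σ_k (x_{k,i} - mean_i) · (x_{k,j} - mean_j), with n-1 = 4:
  s[A,A] = ((-1.6)·(-1.6) + (2.4)·(2.4) + (3.4)·(3.4) + (-3.6)·(-3.6) + (-0.6)·(-0.6)) / 4 = 33.2/4 = 8.3
  s[A,B] = ((-1.6)·(-0.2) + (2.4)·(1.8) + (3.4)·(-5.2) + (-3.6)·(1.8) + (-0.6)·(1.8)) / 4 = -20.6/4 = -5.15
  s[B,B] = ((-0.2)·(-0.2) + (1.8)·(1.8) + (-5.2)·(-5.2) + (1.8)·(1.8) + (1.8)·(1.8)) / 4 = 36.8/4 = 9.2
  Sample standard deviations s_i = √(s[i,i]):
  s(A) = √(8.3) = 2.881
  s(B) = √(9.2) = 3.0332

Step 3 — r_{ij} = s_{ij} / (s_i · s_j):
  r[A,A] = 1 (diagonal).
  r[A,B] = -5.15 / (2.881 · 3.0332) = -5.15 / 8.7384 = -0.5894
  r[B,B] = 1 (diagonal).

R is symmetric with unit diagonal. Assembling:

R = [[1, -0.5894],
 [-0.5894, 1]]


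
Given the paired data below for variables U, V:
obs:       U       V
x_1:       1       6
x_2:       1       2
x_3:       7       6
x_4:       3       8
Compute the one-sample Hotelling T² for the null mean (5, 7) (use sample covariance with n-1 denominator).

Step 1 — sample mean vector:
  mean(U) = (1 + 1 + 7 + 3) / 4 = 12/4 = 3
  mean(V) = (6 + 2 + 6 + 8) / 4 = 22/4 = 5.5
  x̄ = (3, 5.5),  deviation x̄ - mu_0 = (3, 5.5) - (5, 7) = (-2, -1.5).

Step 2 — sample covariance matrix, S[i,j] = (1/(n-1)) · Σ_k (x_{k,i} - mean_i) · (x_{k,j} - mean_j), divisor n-1 = 3:
  S[U,U] = ((-2)·(-2) + (-2)·(-2) + (4)·(4) + (0)·(0)) / 3 = 24/3 = 8
  S[U,V] = ((-2)·(0.5) + (-2)·(-3.5) + (4)·(0.5) + (0)·(2.5)) / 3 = 8/3 = 2.6667
  S[V,V] = ((0.5)·(0.5) + (-3.5)·(-3.5) + (0.5)·(0.5) + (2.5)·(2.5)) / 3 = 19/3 = 6.3333
  S = [[8, 2.6667],
 [2.6667, 6.3333]].

Step 3 — invert S. det(S) = 8·6.3333 - (2.6667)² = 43.5556.
  S^{-1} = (1/det) · [[d, -b], [-b, a]] = [[0.1454, -0.0612],
 [-0.0612, 0.1837]].

Step 4 — quadratic form (x̄ - mu_0)^T · S^{-1} · (x̄ - mu_0):
  S^{-1} · (x̄ - mu_0) = (-0.199, -0.1531),
  (x̄ - mu_0)^T · [...] = (-2)·(-0.199) + (-1.5)·(-0.1531) = 0.6276.

Step 5 — scale by n: T² = 4 · 0.6276 = 2.5102.

T² ≈ 2.5102


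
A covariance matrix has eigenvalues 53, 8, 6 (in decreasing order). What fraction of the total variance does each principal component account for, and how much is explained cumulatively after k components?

Step 1 — total variance = trace(Sigma) = Σ λ_i = 53 + 8 + 6 = 67.

Step 2 — fraction explained by component i = λ_i / Σ λ:
  PC1: 53/67 = 0.791
  PC2: 8/67 = 0.1194
  PC3: 6/67 = 0.0896

Step 3 — cumulative fraction after k components = (λ_1 + ... + λ_k) / Σ λ:
  k = 1: 53/67 = 0.791
  k = 2: (53 + 8)/67 = 61/67 = 0.9104
  k = 3: (53 + 8 + 6)/67 = 67/67 = 1

Summary (fraction, with percent):

explained: PC1 0.791 (79.1%), PC2 0.1194 (11.94%), PC3 0.0896 (8.96%);  cumulative: 0.791, 0.9104, 1


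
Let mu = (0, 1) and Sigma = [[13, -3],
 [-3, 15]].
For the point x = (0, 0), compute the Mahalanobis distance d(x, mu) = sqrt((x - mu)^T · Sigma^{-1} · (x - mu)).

Step 1 — centre the observation: (x - mu) = (0, -1).

Step 2 — invert Sigma. det(Sigma) = 13·15 - (-3)² = 186.
  Sigma^{-1} = (1/det) · [[d, -b], [-b, a]] = [[0.0806, 0.0161],
 [0.0161, 0.0699]].

Step 3 — form the quadratic (x - mu)^T · Sigma^{-1} · (x - mu):
  Sigma^{-1} · (x - mu) = (-0.0161, -0.0699).
  (x - mu)^T · [Sigma^{-1} · (x - mu)] = (0)·(-0.0161) + (-1)·(-0.0699) = 0.0699.

Step 4 — take square root: d = √(0.0699) ≈ 0.2644.

d(x, mu) = √(0.0699) ≈ 0.2644


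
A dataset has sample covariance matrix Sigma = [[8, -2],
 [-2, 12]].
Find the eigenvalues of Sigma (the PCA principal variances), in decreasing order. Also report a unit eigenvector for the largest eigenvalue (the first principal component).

Step 1 — characteristic polynomial of 2×2 Sigma:
  det(Sigma - λI) = λ² - trace · λ + det = 0.
  trace = 8 + 12 = 20, det = 8·12 - (-2)² = 92.
Step 2 — discriminant:
  Δ = trace² - 4·det = 400 - 368 = 32.
Step 3 — eigenvalues:
  λ = (trace ± √Δ)/2 = (20 ± 5.6569)/2,
  λ_1 = 12.8284,  λ_2 = 7.1716.

Step 4 — unit eigenvector for λ_1: solve (Sigma - λ_1 I)v = 0. First row:
  (8 - 12.8284)·v_x + (-2)·v_y = 0, i.e. (-4.8284)·v_x + (-2)·v_y = 0,
  so v ∝ (b, λ_1 - a) = (-2, 4.8284); multiply by -1 so the first entry is positive: u = (2, -4.8284).
  ||u|| = √((2)² + (-4.8284)²) = √(27.3137) ≈ 5.2263,
  v_1 = u/||u|| ≈ (0.3827, -0.9239) (||v_1|| = 1).

λ_1 = 12.8284,  λ_2 = 7.1716;  v_1 ≈ (0.3827, -0.9239)


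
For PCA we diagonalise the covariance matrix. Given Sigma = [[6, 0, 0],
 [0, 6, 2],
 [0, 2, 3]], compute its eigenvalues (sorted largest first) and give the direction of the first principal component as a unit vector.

Step 1 — characteristic polynomial p(λ) = det(λI - Sigma) = λ³ - tr·λ² + c_1·λ - det, where tr = trace, c_1 = sum of the principal 2×2 minors, det = det(Sigma):
  tr = 6 + 6 + 3 = 15,
  c_1 = (6·6 - (0)²) + (6·3 - (0)²) + (6·3 - (2)²) = 36 + 18 + 14 = 68,
  det = 6·(6·3 - (2)²) - (0)·((0)·3 - (2)·(0)) + (0)·((0)·(2) - 6·(0)) = 6·(14) - (0)·(0) + (0)·(0) = 84.
  So p(λ) = λ³ - 15λ² + 68λ - 84.
Step 2 — look for an integer root (rational root theorem: any rational root is an integer divisor of 84). Testing λ = 2:
  p(2) = 8 - 60 + 136 - 84 = 0  ✓
  Dividing out (λ - 2): p(λ) = (λ - 2)(λ² - 13λ + 42).
Step 3 — remaining eigenvalues from the quadratic λ² - 13λ + 42 = 0:
  Δ = 13² - 4·42 = 169 - 168 = 1,  λ = (13 ± √1)/2 = (13 ± 1)/2 = 7 or 6.
  Sorted: λ_1 = 7,  λ_2 = 6,  λ_3 = 2  (check: sum = 15 = tr ✓).

Step 4 — unit eigenvector for λ_1 = 7: v spans the null space of (Sigma - λ_1 I), whose rows are
  r_1 = (-1, 0, 0),  r_2 = (0, -1, 2),  r_3 = (0, 2, -4).
  v is orthogonal to every row, so take v ∝ r_1 × r_2 = ((0)·(2) - (0)·(-1), (0)·(0) - (-1)·(2), (-1)·(-1) - (0)·(0)) = (0, 2, 1).
  Let u = (0, 2, 1).
  ||u|| = √((0)² + (2)² + (1)²) = √(5) ≈ 2.2361,  v_1 = u/||u|| ≈ (0, 0.8944, 0.4472) (||v_1|| = 1).

λ_1 = 7,  λ_2 = 6,  λ_3 = 2;  v_1 ≈ (0, 0.8944, 0.4472)


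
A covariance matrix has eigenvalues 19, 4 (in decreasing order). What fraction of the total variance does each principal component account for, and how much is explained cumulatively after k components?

Step 1 — total variance = trace(Sigma) = Σ λ_i = 19 + 4 = 23.

Step 2 — fraction explained by component i = λ_i / Σ λ:
  PC1: 19/23 = 0.8261
  PC2: 4/23 = 0.1739

Step 3 — cumulative fraction after k components = (λ_1 + ... + λ_k) / Σ λ:
  k = 1: 19/23 = 0.8261
  k = 2: (19 + 4)/23 = 23/23 = 1

Summary (fraction, with percent):

explained: PC1 0.8261 (82.61%), PC2 0.1739 (17.39%);  cumulative: 0.8261, 1


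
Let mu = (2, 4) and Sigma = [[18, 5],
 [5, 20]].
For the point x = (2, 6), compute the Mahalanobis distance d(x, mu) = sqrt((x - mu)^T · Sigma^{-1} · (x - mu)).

Step 1 — centre the observation: (x - mu) = (0, 2).

Step 2 — invert Sigma. det(Sigma) = 18·20 - (5)² = 335.
  Sigma^{-1} = (1/det) · [[d, -b], [-b, a]] = [[0.0597, -0.0149],
 [-0.0149, 0.0537]].

Step 3 — form the quadratic (x - mu)^T · Sigma^{-1} · (x - mu):
  Sigma^{-1} · (x - mu) = (-0.0299, 0.1075).
  (x - mu)^T · [Sigma^{-1} · (x - mu)] = (0)·(-0.0299) + (2)·(0.1075) = 0.2149.

Step 4 — take square root: d = √(0.2149) ≈ 0.4636.

d(x, mu) = √(0.2149) ≈ 0.4636


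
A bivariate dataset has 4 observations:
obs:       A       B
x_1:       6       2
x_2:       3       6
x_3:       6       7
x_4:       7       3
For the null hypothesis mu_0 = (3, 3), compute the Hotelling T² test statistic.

Step 1 — sample mean vector:
  mean(A) = (6 + 3 + 6 + 7) / 4 = 22/4 = 5.5
  mean(B) = (2 + 6 + 7 + 3) / 4 = 18/4 = 4.5
  x̄ = (5.5, 4.5),  deviation x̄ - mu_0 = (5.5, 4.5) - (3, 3) = (2.5, 1.5).

Step 2 — sample covariance matrix, S[i,j] = (1/(n-1)) · Σ_k (x_{k,i} - mean_i) · (x_{k,j} - mean_j), divisor n-1 = 3:
  S[A,A] = ((0.5)·(0.5) + (-2.5)·(-2.5) + (0.5)·(0.5) + (1.5)·(1.5)) / 3 = 9/3 = 3
  S[A,B] = ((0.5)·(-2.5) + (-2.5)·(1.5) + (0.5)·(2.5) + (1.5)·(-1.5)) / 3 = -6/3 = -2
  S[B,B] = ((-2.5)·(-2.5) + (1.5)·(1.5) + (2.5)·(2.5) + (-1.5)·(-1.5)) / 3 = 17/3 = 5.6667
  S = [[3, -2],
 [-2, 5.6667]].

Step 3 — invert S. det(S) = 3·5.6667 - (-2)² = 13.
  S^{-1} = (1/det) · [[d, -b], [-b, a]] = [[0.4359, 0.1538],
 [0.1538, 0.2308]].

Step 4 — quadratic form (x̄ - mu_0)^T · S^{-1} · (x̄ - mu_0):
  S^{-1} · (x̄ - mu_0) = (1.3205, 0.7308),
  (x̄ - mu_0)^T · [...] = (2.5)·(1.3205) + (1.5)·(0.7308) = 4.3974.

Step 5 — scale by n: T² = 4 · 4.3974 = 17.5897.

T² ≈ 17.5897


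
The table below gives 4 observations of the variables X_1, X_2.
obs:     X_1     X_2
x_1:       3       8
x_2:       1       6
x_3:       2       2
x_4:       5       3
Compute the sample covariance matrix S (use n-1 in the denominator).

Step 1 — column means:
  mean(X_1) = (3 + 1 + 2 + 5) / 4 = 11/4 = 2.75
  mean(X_2) = (8 + 6 + 2 + 3) / 4 = 19/4 = 4.75

Step 2 — sample covariance S[i,j] = (1/(n-1)) · Σ_k (x_{k,i} - mean_i) · (x_{k,j} - mean_j), with n-1 = 3.
  S[X_1,X_1] = ((0.25)·(0.25) + (-1.75)·(-1.75) + (-0.75)·(-0.75) + (2.25)·(2.25)) / 3 = 8.75/3 = 2.9167
  S[X_1,X_2] = ((0.25)·(3.25) + (-1.75)·(1.25) + (-0.75)·(-2.75) + (2.25)·(-1.75)) / 3 = -3.25/3 = -1.0833
  S[X_2,X_2] = ((3.25)·(3.25) + (1.25)·(1.25) + (-2.75)·(-2.75) + (-1.75)·(-1.75)) / 3 = 22.75/3 = 7.5833

S is symmetric (S[j,i] = S[i,j]). Assembling:

S = [[2.9167, -1.0833],
 [-1.0833, 7.5833]]


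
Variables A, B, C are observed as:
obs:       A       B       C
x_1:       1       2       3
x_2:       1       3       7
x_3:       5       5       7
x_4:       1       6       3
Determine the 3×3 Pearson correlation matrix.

Step 1 — column means:
  mean(A) = (1 + 1 + 5 + 1) / 4 = 8/4 = 2
  mean(B) = (2 + 3 + 5 + 6) / 4 = 16/4 = 4
  mean(C) = (3 + 7 + 7 + 3) / 4 = 20/4 = 5

Step 2 — sample variances and covariances s[i,j] = (1/(n-1)) · Σ_k (x_{k,i} - mean_i) · (x_{k,j} - mean_j), with n-1 = 3:
  s[A,A] = ((-1)·(-1) + (-1)·(-1) + (3)·(3) + (-1)·(-1)) / 3 = 12/3 = 4
  s[A,B] = ((-1)·(-2) + (-1)·(-1) + (3)·(1) + (-1)·(2)) / 3 = 4/3 = 1.3333
  s[A,C] = ((-1)·(-2) + (-1)·(2) + (3)·(2) + (-1)·(-2)) / 3 = 8/3 = 2.6667
  s[B,B] = ((-2)·(-2) + (-1)·(-1) + (1)·(1) + (2)·(2)) / 3 = 10/3 = 3.3333
  s[B,C] = ((-2)·(-2) + (-1)·(2) + (1)·(2) + (2)·(-2)) / 3 = 0/3 = 0
  s[C,C] = ((-2)·(-2) + (2)·(2) + (2)·(2) + (-2)·(-2)) / 3 = 16/3 = 5.3333
  Sample standard deviations s_i = √(s[i,i]):
  s(A) = √(4) = 2
  s(B) = √(3.3333) = 1.8257
  s(C) = √(5.3333) = 2.3094

Step 3 — r_{ij} = s_{ij} / (s_i · s_j):
  r[A,A] = 1 (diagonal).
  r[A,B] = 1.3333 / (2 · 1.8257) = 1.3333 / 3.6515 = 0.3651
  r[A,C] = 2.6667 / (2 · 2.3094) = 2.6667 / 4.6188 = 0.5774
  r[B,B] = 1 (diagonal).
  r[B,C] = 0 / (1.8257 · 2.3094) = 0 / 4.2164 = 0
  r[C,C] = 1 (diagonal).

R is symmetric with unit diagonal. Assembling:

R = [[1, 0.3651, 0.5774],
 [0.3651, 1, 0],
 [0.5774, 0, 1]]


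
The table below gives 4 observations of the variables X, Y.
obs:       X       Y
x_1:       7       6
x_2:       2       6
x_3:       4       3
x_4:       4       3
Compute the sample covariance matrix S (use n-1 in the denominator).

Step 1 — column means:
  mean(X) = (7 + 2 + 4 + 4) / 4 = 17/4 = 4.25
  mean(Y) = (6 + 6 + 3 + 3) / 4 = 18/4 = 4.5

Step 2 — sample covariance S[i,j] = (1/(n-1)) · Σ_k (x_{k,i} - mean_i) · (x_{k,j} - mean_j), with n-1 = 3.
  S[X,X] = ((2.75)·(2.75) + (-2.25)·(-2.25) + (-0.25)·(-0.25) + (-0.25)·(-0.25)) / 3 = 12.75/3 = 4.25
  S[X,Y] = ((2.75)·(1.5) + (-2.25)·(1.5) + (-0.25)·(-1.5) + (-0.25)·(-1.5)) / 3 = 1.5/3 = 0.5
  S[Y,Y] = ((1.5)·(1.5) + (1.5)·(1.5) + (-1.5)·(-1.5) + (-1.5)·(-1.5)) / 3 = 9/3 = 3

S is symmetric (S[j,i] = S[i,j]). Assembling:

S = [[4.25, 0.5],
 [0.5, 3]]


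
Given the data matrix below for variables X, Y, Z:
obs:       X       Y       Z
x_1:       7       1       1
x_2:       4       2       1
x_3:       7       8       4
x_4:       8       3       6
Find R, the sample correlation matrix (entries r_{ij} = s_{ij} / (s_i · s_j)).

Step 1 — column means:
  mean(X) = (7 + 4 + 7 + 8) / 4 = 26/4 = 6.5
  mean(Y) = (1 + 2 + 8 + 3) / 4 = 14/4 = 3.5
  mean(Z) = (1 + 1 + 4 + 6) / 4 = 12/4 = 3

Step 2 — sample variances and covariances s[i,j] = (1/(n-1)) · Σ_k (x_{k,i} - mean_i) · (x_{k,j} - mean_j), with n-1 = 3:
  s[X,X] = ((0.5)·(0.5) + (-2.5)·(-2.5) + (0.5)·(0.5) + (1.5)·(1.5)) / 3 = 9/3 = 3
  s[X,Y] = ((0.5)·(-2.5) + (-2.5)·(-1.5) + (0.5)·(4.5) + (1.5)·(-0.5)) / 3 = 4/3 = 1.3333
  s[X,Z] = ((0.5)·(-2) + (-2.5)·(-2) + (0.5)·(1) + (1.5)·(3)) / 3 = 9/3 = 3
  s[Y,Y] = ((-2.5)·(-2.5) + (-1.5)·(-1.5) + (4.5)·(4.5) + (-0.5)·(-0.5)) / 3 = 29/3 = 9.6667
  s[Y,Z] = ((-2.5)·(-2) + (-1.5)·(-2) + (4.5)·(1) + (-0.5)·(3)) / 3 = 11/3 = 3.6667
  s[Z,Z] = ((-2)·(-2) + (-2)·(-2) + (1)·(1) + (3)·(3)) / 3 = 18/3 = 6
  Sample standard deviations s_i = √(s[i,i]):
  s(X) = √(3) = 1.7321
  s(Y) = √(9.6667) = 3.1091
  s(Z) = √(6) = 2.4495

Step 3 — r_{ij} = s_{ij} / (s_i · s_j):
  r[X,X] = 1 (diagonal).
  r[X,Y] = 1.3333 / (1.7321 · 3.1091) = 1.3333 / 5.3852 = 0.2476
  r[X,Z] = 3 / (1.7321 · 2.4495) = 3 / 4.2426 = 0.7071
  r[Y,Y] = 1 (diagonal).
  r[Y,Z] = 3.6667 / (3.1091 · 2.4495) = 3.6667 / 7.6158 = 0.4815
  r[Z,Z] = 1 (diagonal).

R is symmetric with unit diagonal. Assembling:

R = [[1, 0.2476, 0.7071],
 [0.2476, 1, 0.4815],
 [0.7071, 0.4815, 1]]


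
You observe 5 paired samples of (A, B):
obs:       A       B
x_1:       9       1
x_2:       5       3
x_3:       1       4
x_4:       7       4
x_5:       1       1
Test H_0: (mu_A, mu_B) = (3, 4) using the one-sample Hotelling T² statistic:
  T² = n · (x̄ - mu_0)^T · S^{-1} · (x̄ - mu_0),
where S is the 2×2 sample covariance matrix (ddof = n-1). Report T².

Step 1 — sample mean vector:
  mean(A) = (9 + 5 + 1 + 7 + 1) / 5 = 23/5 = 4.6
  mean(B) = (1 + 3 + 4 + 4 + 1) / 5 = 13/5 = 2.6
  x̄ = (4.6, 2.6),  deviation x̄ - mu_0 = (4.6, 2.6) - (3, 4) = (1.6, -1.4).

Step 2 — sample covariance matrix, S[i,j] = (1/(n-1)) · Σ_k (x_{k,i} - mean_i) · (x_{k,j} - mean_j), divisor n-1 = 4:
  S[A,A] = ((4.4)·(4.4) + (0.4)·(0.4) + (-3.6)·(-3.6) + (2.4)·(2.4) + (-3.6)·(-3.6)) / 4 = 51.2/4 = 12.8
  S[A,B] = ((4.4)·(-1.6) + (0.4)·(0.4) + (-3.6)·(1.4) + (2.4)·(1.4) + (-3.6)·(-1.6)) / 4 = -2.8/4 = -0.7
  S[B,B] = ((-1.6)·(-1.6) + (0.4)·(0.4) + (1.4)·(1.4) + (1.4)·(1.4) + (-1.6)·(-1.6)) / 4 = 9.2/4 = 2.3
  S = [[12.8, -0.7],
 [-0.7, 2.3]].

Step 3 — invert S. det(S) = 12.8·2.3 - (-0.7)² = 28.95.
  S^{-1} = (1/det) · [[d, -b], [-b, a]] = [[0.0794, 0.0242],
 [0.0242, 0.4421]].

Step 4 — quadratic form (x̄ - mu_0)^T · S^{-1} · (x̄ - mu_0):
  S^{-1} · (x̄ - mu_0) = (0.0933, -0.5803),
  (x̄ - mu_0)^T · [...] = (1.6)·(0.0933) + (-1.4)·(-0.5803) = 0.9617.

Step 5 — scale by n: T² = 5 · 0.9617 = 4.8083.

T² ≈ 4.8083


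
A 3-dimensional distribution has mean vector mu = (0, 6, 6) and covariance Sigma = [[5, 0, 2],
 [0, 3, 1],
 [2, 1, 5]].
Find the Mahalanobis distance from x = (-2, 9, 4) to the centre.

Step 1 — centre the observation: (x - mu) = (-2, 3, -2).

Step 2 — invert Sigma (cofactor / det for 3×3, or solve directly):
  Sigma^{-1} = [[0.2414, 0.0345, -0.1034],
 [0.0345, 0.3621, -0.0862],
 [-0.1034, -0.0862, 0.2586]].

Step 3 — form the quadratic (x - mu)^T · Sigma^{-1} · (x - mu):
  Sigma^{-1} · (x - mu) = (-0.1724, 1.1897, -0.569).
  (x - mu)^T · [Sigma^{-1} · (x - mu)] = (-2)·(-0.1724) + (3)·(1.1897) + (-2)·(-0.569) = 5.0517.

Step 4 — take square root: d = √(5.0517) ≈ 2.2476.

d(x, mu) = √(5.0517) ≈ 2.2476


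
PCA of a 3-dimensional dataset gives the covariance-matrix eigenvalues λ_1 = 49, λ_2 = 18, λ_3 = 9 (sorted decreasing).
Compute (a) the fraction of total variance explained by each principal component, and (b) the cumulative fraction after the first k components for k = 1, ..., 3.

Step 1 — total variance = trace(Sigma) = Σ λ_i = 49 + 18 + 9 = 76.

Step 2 — fraction explained by component i = λ_i / Σ λ:
  PC1: 49/76 = 0.6447
  PC2: 18/76 = 0.2368
  PC3: 9/76 = 0.1184

Step 3 — cumulative fraction after k components = (λ_1 + ... + λ_k) / Σ λ:
  k = 1: 49/76 = 0.6447
  k = 2: (49 + 18)/76 = 67/76 = 0.8816
  k = 3: (49 + 18 + 9)/76 = 76/76 = 1

Summary (fraction, with percent):

explained: PC1 0.6447 (64.47%), PC2 0.2368 (23.68%), PC3 0.1184 (11.84%);  cumulative: 0.6447, 0.8816, 1


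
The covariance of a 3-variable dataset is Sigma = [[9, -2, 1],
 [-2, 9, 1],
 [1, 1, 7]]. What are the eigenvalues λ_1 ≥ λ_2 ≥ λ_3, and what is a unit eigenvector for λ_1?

Step 1 — characteristic polynomial p(λ) = det(λI - Sigma) = λ³ - tr·λ² + c_1·λ - det, where tr = trace, c_1 = sum of the principal 2×2 minors, det = det(Sigma):
  tr = 9 + 9 + 7 = 25,
  c_1 = (9·9 - (-2)²) + (9·7 - (1)²) + (9·7 - (1)²) = 77 + 62 + 62 = 201,
  det = 9·(9·7 - (1)²) - (-2)·((-2)·7 - (1)·(1)) + (1)·((-2)·(1) - 9·(1)) = 9·(62) - (-2)·(-15) + (1)·(-11) = 517.
  So p(λ) = λ³ - 25λ² + 201λ - 517.
Step 2 — look for an integer root (rational root theorem: any rational root is an integer divisor of 517). Testing λ = 11:
  p(11) = 1331 - 3025 + 2211 - 517 = 0  ✓
  Dividing out (λ - 11): p(λ) = (λ - 11)(λ² - 14λ + 47).
Step 3 — remaining eigenvalues from the quadratic λ² - 14λ + 47 = 0:
  Δ = 14² - 4·47 = 196 - 188 = 8,  λ = (14 ± √8)/2 = (14 ± 2.8284)/2 ≈ 8.4142 or 5.5858.
  Sorted: λ_1 = 11,  λ_2 = 8.4142,  λ_3 = 5.5858  (check: sum = 25 = tr ✓).

Step 4 — unit eigenvector for λ_1 = 11: v spans the null space of (Sigma - λ_1 I), whose rows are
  r_1 = (-2, -2, 1),  r_2 = (-2, -2, 1),  r_3 = (1, 1, -4).
  v is orthogonal to every row, so take v ∝ r_1 × r_3 = ((-2)·(-4) - (1)·(1), (1)·(1) - (-2)·(-4), (-2)·(1) - (-2)·(1)) = (7, -7, 0).
  Rescale (divide by 7): u = (1, -1, 0).
  ||u|| = √((1)² + (-1)² + (0)²) = √(2) ≈ 1.4142,  v_1 = u/||u|| ≈ (0.7071, -0.7071, 0) (||v_1|| = 1).

λ_1 = 11,  λ_2 = 8.4142,  λ_3 = 5.5858;  v_1 ≈ (0.7071, -0.7071, 0)


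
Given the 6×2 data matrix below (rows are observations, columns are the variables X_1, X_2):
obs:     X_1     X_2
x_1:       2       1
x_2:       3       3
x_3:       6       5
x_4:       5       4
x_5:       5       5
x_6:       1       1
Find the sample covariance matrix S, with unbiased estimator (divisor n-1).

Step 1 — column means:
  mean(X_1) = (2 + 3 + 6 + 5 + 5 + 1) / 6 = 22/6 = 3.6667
  mean(X_2) = (1 + 3 + 5 + 4 + 5 + 1) / 6 = 19/6 = 3.1667

Step 2 — sample covariance S[i,j] = (1/(n-1)) · Σ_k (x_{k,i} - mean_i) · (x_{k,j} - mean_j), with n-1 = 5.
  S[X_1,X_1] = ((-1.6667)·(-1.6667) + (-0.6667)·(-0.6667) + (2.3333)·(2.3333) + (1.3333)·(1.3333) + (1.3333)·(1.3333) + (-2.6667)·(-2.6667)) / 5 = 19.3333/5 = 3.8667
  S[X_1,X_2] = ((-1.6667)·(-2.1667) + (-0.6667)·(-0.1667) + (2.3333)·(1.8333) + (1.3333)·(0.8333) + (1.3333)·(1.8333) + (-2.6667)·(-2.1667)) / 5 = 17.3333/5 = 3.4667
  S[X_2,X_2] = ((-2.1667)·(-2.1667) + (-0.1667)·(-0.1667) + (1.8333)·(1.8333) + (0.8333)·(0.8333) + (1.8333)·(1.8333) + (-2.1667)·(-2.1667)) / 5 = 16.8333/5 = 3.3667

S is symmetric (S[j,i] = S[i,j]). Assembling:

S = [[3.8667, 3.4667],
 [3.4667, 3.3667]]


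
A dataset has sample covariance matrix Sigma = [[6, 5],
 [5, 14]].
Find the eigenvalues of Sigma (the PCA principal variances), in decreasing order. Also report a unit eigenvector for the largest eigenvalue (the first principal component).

Step 1 — characteristic polynomial of 2×2 Sigma:
  det(Sigma - λI) = λ² - trace · λ + det = 0.
  trace = 6 + 14 = 20, det = 6·14 - (5)² = 59.
Step 2 — discriminant:
  Δ = trace² - 4·det = 400 - 236 = 164.
Step 3 — eigenvalues:
  λ = (trace ± √Δ)/2 = (20 ± 12.8062)/2,
  λ_1 = 16.4031,  λ_2 = 3.5969.

Step 4 — unit eigenvector for λ_1: solve (Sigma - λ_1 I)v = 0. First row:
  (6 - 16.4031)·v_x + (5)·v_y = 0, i.e. (-10.4031)·v_x + (5)·v_y = 0,
  so v ∝ (b, λ_1 - a) = (5, 10.4031) = u.
  ||u|| = √((5)² + (10.4031)²) = √(133.225) ≈ 11.5423,
  v_1 = u/||u|| ≈ (0.4332, 0.9013) (||v_1|| = 1).

λ_1 = 16.4031,  λ_2 = 3.5969;  v_1 ≈ (0.4332, 0.9013)


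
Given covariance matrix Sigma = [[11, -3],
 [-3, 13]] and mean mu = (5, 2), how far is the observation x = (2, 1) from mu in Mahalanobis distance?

Step 1 — centre the observation: (x - mu) = (-3, -1).

Step 2 — invert Sigma. det(Sigma) = 11·13 - (-3)² = 134.
  Sigma^{-1} = (1/det) · [[d, -b], [-b, a]] = [[0.097, 0.0224],
 [0.0224, 0.0821]].

Step 3 — form the quadratic (x - mu)^T · Sigma^{-1} · (x - mu):
  Sigma^{-1} · (x - mu) = (-0.3134, -0.1493).
  (x - mu)^T · [Sigma^{-1} · (x - mu)] = (-3)·(-0.3134) + (-1)·(-0.1493) = 1.0896.

Step 4 — take square root: d = √(1.0896) ≈ 1.0438.

d(x, mu) = √(1.0896) ≈ 1.0438


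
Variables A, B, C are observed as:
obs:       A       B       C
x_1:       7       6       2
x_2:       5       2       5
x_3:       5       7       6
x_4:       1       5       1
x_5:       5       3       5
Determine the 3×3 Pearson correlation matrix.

Step 1 — column means:
  mean(A) = (7 + 5 + 5 + 1 + 5) / 5 = 23/5 = 4.6
  mean(B) = (6 + 2 + 7 + 5 + 3) / 5 = 23/5 = 4.6
  mean(C) = (2 + 5 + 6 + 1 + 5) / 5 = 19/5 = 3.8

Step 2 — sample variances and covariances s[i,j] = (1/(n-1)) · Σ_k (x_{k,i} - mean_i) · (x_{k,j} - mean_j), with n-1 = 4:
  s[A,A] = ((2.4)·(2.4) + (0.4)·(0.4) + (0.4)·(0.4) + (-3.6)·(-3.6) + (0.4)·(0.4)) / 4 = 19.2/4 = 4.8
  s[A,B] = ((2.4)·(1.4) + (0.4)·(-2.6) + (0.4)·(2.4) + (-3.6)·(0.4) + (0.4)·(-1.6)) / 4 = 1.2/4 = 0.3
  s[A,C] = ((2.4)·(-1.8) + (0.4)·(1.2) + (0.4)·(2.2) + (-3.6)·(-2.8) + (0.4)·(1.2)) / 4 = 7.6/4 = 1.9
  s[B,B] = ((1.4)·(1.4) + (-2.6)·(-2.6) + (2.4)·(2.4) + (0.4)·(0.4) + (-1.6)·(-1.6)) / 4 = 17.2/4 = 4.3
  s[B,C] = ((1.4)·(-1.8) + (-2.6)·(1.2) + (2.4)·(2.2) + (0.4)·(-2.8) + (-1.6)·(1.2)) / 4 = -3.4/4 = -0.85
  s[C,C] = ((-1.8)·(-1.8) + (1.2)·(1.2) + (2.2)·(2.2) + (-2.8)·(-2.8) + (1.2)·(1.2)) / 4 = 18.8/4 = 4.7
  Sample standard deviations s_i = √(s[i,i]):
  s(A) = √(4.8) = 2.1909
  s(B) = √(4.3) = 2.0736
  s(C) = √(4.7) = 2.1679

Step 3 — r_{ij} = s_{ij} / (s_i · s_j):
  r[A,A] = 1 (diagonal).
  r[A,B] = 0.3 / (2.1909 · 2.0736) = 0.3 / 4.5431 = 0.066
  r[A,C] = 1.9 / (2.1909 · 2.1679) = 1.9 / 4.7497 = 0.4
  r[B,B] = 1 (diagonal).
  r[B,C] = -0.85 / (2.0736 · 2.1679) = -0.85 / 4.4956 = -0.1891
  r[C,C] = 1 (diagonal).

R is symmetric with unit diagonal. Assembling:

R = [[1, 0.066, 0.4],
 [0.066, 1, -0.1891],
 [0.4, -0.1891, 1]]


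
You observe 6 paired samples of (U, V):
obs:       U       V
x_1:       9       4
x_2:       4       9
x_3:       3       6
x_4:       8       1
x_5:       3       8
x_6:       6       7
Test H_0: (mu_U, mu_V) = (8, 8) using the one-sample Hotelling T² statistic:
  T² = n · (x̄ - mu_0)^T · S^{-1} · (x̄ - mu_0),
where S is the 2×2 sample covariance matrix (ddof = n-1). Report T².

Step 1 — sample mean vector:
  mean(U) = (9 + 4 + 3 + 8 + 3 + 6) / 6 = 33/6 = 5.5
  mean(V) = (4 + 9 + 6 + 1 + 8 + 7) / 6 = 35/6 = 5.8333
  x̄ = (5.5, 5.8333),  deviation x̄ - mu_0 = (5.5, 5.8333) - (8, 8) = (-2.5, -2.1667).

Step 2 — sample covariance matrix, S[i,j] = (1/(n-1)) · Σ_k (x_{k,i} - mean_i) · (x_{k,j} - mean_j), divisor n-1 = 5:
  S[U,U] = ((3.5)·(3.5) + (-1.5)·(-1.5) + (-2.5)·(-2.5) + (2.5)·(2.5) + (-2.5)·(-2.5) + (0.5)·(0.5)) / 5 = 33.5/5 = 6.7
  S[U,V] = ((3.5)·(-1.8333) + (-1.5)·(3.1667) + (-2.5)·(0.1667) + (2.5)·(-4.8333) + (-2.5)·(2.1667) + (0.5)·(1.1667)) / 5 = -28.5/5 = -5.7
  S[V,V] = ((-1.8333)·(-1.8333) + (3.1667)·(3.1667) + (0.1667)·(0.1667) + (-4.8333)·(-4.8333) + (2.1667)·(2.1667) + (1.1667)·(1.1667)) / 5 = 42.8333/5 = 8.5667
  S = [[6.7, -5.7],
 [-5.7, 8.5667]].

Step 3 — invert S. det(S) = 6.7·8.5667 - (-5.7)² = 24.9067.
  S^{-1} = (1/det) · [[d, -b], [-b, a]] = [[0.344, 0.2289],
 [0.2289, 0.269]].

Step 4 — quadratic form (x̄ - mu_0)^T · S^{-1} · (x̄ - mu_0):
  S^{-1} · (x̄ - mu_0) = (-1.3557, -1.155),
  (x̄ - mu_0)^T · [...] = (-2.5)·(-1.3557) + (-2.1667)·(-1.155) = 5.8918.

Step 5 — scale by n: T² = 6 · 5.8918 = 35.3506.

T² ≈ 35.3506


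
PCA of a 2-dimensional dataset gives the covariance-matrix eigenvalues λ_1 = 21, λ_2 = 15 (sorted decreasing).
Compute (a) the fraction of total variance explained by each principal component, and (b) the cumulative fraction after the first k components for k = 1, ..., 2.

Step 1 — total variance = trace(Sigma) = Σ λ_i = 21 + 15 = 36.

Step 2 — fraction explained by component i = λ_i / Σ λ:
  PC1: 21/36 = 0.5833
  PC2: 15/36 = 0.4167

Step 3 — cumulative fraction after k components = (λ_1 + ... + λ_k) / Σ λ:
  k = 1: 21/36 = 0.5833
  k = 2: (21 + 15)/36 = 36/36 = 1

Summary (fraction, with percent):

explained: PC1 0.5833 (58.33%), PC2 0.4167 (41.67%);  cumulative: 0.5833, 1


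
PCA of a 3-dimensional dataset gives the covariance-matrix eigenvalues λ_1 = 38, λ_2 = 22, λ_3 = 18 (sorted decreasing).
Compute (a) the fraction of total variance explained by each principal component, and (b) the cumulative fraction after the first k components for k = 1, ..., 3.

Step 1 — total variance = trace(Sigma) = Σ λ_i = 38 + 22 + 18 = 78.

Step 2 — fraction explained by component i = λ_i / Σ λ:
  PC1: 38/78 = 0.4872
  PC2: 22/78 = 0.2821
  PC3: 18/78 = 0.2308

Step 3 — cumulative fraction after k components = (λ_1 + ... + λ_k) / Σ λ:
  k = 1: 38/78 = 0.4872
  k = 2: (38 + 22)/78 = 60/78 = 0.7692
  k = 3: (38 + 22 + 18)/78 = 78/78 = 1

Summary (fraction, with percent):

explained: PC1 0.4872 (48.72%), PC2 0.2821 (28.21%), PC3 0.2308 (23.08%);  cumulative: 0.4872, 0.7692, 1


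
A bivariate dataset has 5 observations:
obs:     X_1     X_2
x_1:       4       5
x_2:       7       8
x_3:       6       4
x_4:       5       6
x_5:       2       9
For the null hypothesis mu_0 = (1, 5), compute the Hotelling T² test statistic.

Step 1 — sample mean vector:
  mean(X_1) = (4 + 7 + 6 + 5 + 2) / 5 = 24/5 = 4.8
  mean(X_2) = (5 + 8 + 4 + 6 + 9) / 5 = 32/5 = 6.4
  x̄ = (4.8, 6.4),  deviation x̄ - mu_0 = (4.8, 6.4) - (1, 5) = (3.8, 1.4).

Step 2 — sample covariance matrix, S[i,j] = (1/(n-1)) · Σ_k (x_{k,i} - mean_i) · (x_{k,j} - mean_j), divisor n-1 = 4:
  S[X_1,X_1] = ((-0.8)·(-0.8) + (2.2)·(2.2) + (1.2)·(1.2) + (0.2)·(0.2) + (-2.8)·(-2.8)) / 4 = 14.8/4 = 3.7
  S[X_1,X_2] = ((-0.8)·(-1.4) + (2.2)·(1.6) + (1.2)·(-2.4) + (0.2)·(-0.4) + (-2.8)·(2.6)) / 4 = -5.6/4 = -1.4
  S[X_2,X_2] = ((-1.4)·(-1.4) + (1.6)·(1.6) + (-2.4)·(-2.4) + (-0.4)·(-0.4) + (2.6)·(2.6)) / 4 = 17.2/4 = 4.3
  S = [[3.7, -1.4],
 [-1.4, 4.3]].

Step 3 — invert S. det(S) = 3.7·4.3 - (-1.4)² = 13.95.
  S^{-1} = (1/det) · [[d, -b], [-b, a]] = [[0.3082, 0.1004],
 [0.1004, 0.2652]].

Step 4 — quadratic form (x̄ - mu_0)^T · S^{-1} · (x̄ - mu_0):
  S^{-1} · (x̄ - mu_0) = (1.3118, 0.7527),
  (x̄ - mu_0)^T · [...] = (3.8)·(1.3118) + (1.4)·(0.7527) = 6.0387.

Step 5 — scale by n: T² = 5 · 6.0387 = 30.1935.

T² ≈ 30.1935


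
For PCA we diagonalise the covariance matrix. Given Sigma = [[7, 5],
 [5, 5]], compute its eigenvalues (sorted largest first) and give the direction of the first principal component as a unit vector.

Step 1 — characteristic polynomial of 2×2 Sigma:
  det(Sigma - λI) = λ² - trace · λ + det = 0.
  trace = 7 + 5 = 12, det = 7·5 - (5)² = 10.
Step 2 — discriminant:
  Δ = trace² - 4·det = 144 - 40 = 104.
Step 3 — eigenvalues:
  λ = (trace ± √Δ)/2 = (12 ± 10.198)/2,
  λ_1 = 11.099,  λ_2 = 0.901.

Step 4 — unit eigenvector for λ_1: solve (Sigma - λ_1 I)v = 0. First row:
  (7 - 11.099)·v_x + (5)·v_y = 0, i.e. (-4.099)·v_x + (5)·v_y = 0,
  so v ∝ (b, λ_1 - a) = (5, 4.099) = u.
  ||u|| = √((5)² + (4.099)²) = √(41.802) ≈ 6.4654,
  v_1 = u/||u|| ≈ (0.7733, 0.634) (||v_1|| = 1).

λ_1 = 11.099,  λ_2 = 0.901;  v_1 ≈ (0.7733, 0.634)
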